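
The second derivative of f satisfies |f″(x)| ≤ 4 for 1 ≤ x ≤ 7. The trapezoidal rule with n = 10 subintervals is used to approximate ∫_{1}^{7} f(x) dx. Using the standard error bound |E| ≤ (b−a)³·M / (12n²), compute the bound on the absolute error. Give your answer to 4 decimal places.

|E| ≤ (6)³·4 / (12·10²) = 864/1200 = 0.7200.

0.7200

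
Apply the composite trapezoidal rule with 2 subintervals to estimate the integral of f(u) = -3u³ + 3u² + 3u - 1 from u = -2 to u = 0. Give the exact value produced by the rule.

16

h = (0 − (-2))/2 = 1.
Nodes u₀,…,u₂ = -2, -1, 0.
f(u) = -3u³ + 3u² + 3u - 1: f₀=29, f₁=2, f₂=-1.
(h/2)·[f₀ + 2f₁ + f₂] = 0.5·(32) = 16.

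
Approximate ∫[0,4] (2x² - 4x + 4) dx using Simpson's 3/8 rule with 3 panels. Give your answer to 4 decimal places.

h = (4 − 0)/3 = 1.333333.
Nodes x₀,…,x₃ = 0, 1.333333, 2.666667, 4.
f(x) = 2x² - 4x + 4: f₀=4, f₁=2.222222, f₂=7.555556, f₃=20.
(3h/8)·[f₀ + 3f₁ + 3f₂ + f₃] = 0.5·(53.333333) = 26.6667.

26.6667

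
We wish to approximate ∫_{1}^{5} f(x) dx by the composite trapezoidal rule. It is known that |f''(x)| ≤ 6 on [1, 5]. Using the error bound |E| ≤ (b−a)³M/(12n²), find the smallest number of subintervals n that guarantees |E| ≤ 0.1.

18

Need 384/(12n²) ≤ 0.1.
n² ≥ 384/(12·0.1) = 320 ⇒ n ≥ 17.8885, so the smallest n is 18.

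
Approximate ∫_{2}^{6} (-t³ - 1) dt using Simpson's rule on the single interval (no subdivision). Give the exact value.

-324

S = (b−a)/6 · [f(2) + 4f(4) + f(6)] = 0.666667·[(-9) + 4·(-65) + (-217)] = -324.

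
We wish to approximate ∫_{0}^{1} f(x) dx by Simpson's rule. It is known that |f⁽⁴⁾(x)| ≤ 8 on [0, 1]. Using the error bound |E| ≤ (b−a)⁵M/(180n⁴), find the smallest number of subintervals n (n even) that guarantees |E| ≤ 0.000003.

12

Need 8/(180n⁴) ≤ 0.000003.
n⁴ ≥ 8/(180·0.000003) = 14814.8 ⇒ n ≥ 11.0325, so the smallest even n is 12. (n must be even for Simpson's rule.)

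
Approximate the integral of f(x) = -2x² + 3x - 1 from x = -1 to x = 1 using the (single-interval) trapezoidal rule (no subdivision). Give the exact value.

T = (b−a)/2 · [f(-1) + f(1)] = 1·[(-6) + 0] = -6.

-6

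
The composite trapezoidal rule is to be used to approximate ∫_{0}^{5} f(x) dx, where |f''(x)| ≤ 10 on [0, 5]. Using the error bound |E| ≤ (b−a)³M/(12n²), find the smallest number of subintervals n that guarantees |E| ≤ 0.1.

33

Need 1250/(12n²) ≤ 0.1.
n² ≥ 1250/(12·0.1) = 1041.67 ⇒ n ≥ 32.2749, so the smallest n is 33.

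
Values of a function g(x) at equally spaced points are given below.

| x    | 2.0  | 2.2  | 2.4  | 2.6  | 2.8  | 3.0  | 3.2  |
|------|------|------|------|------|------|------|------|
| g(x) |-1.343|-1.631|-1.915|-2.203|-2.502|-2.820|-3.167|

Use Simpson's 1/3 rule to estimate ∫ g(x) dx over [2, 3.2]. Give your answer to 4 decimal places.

-2.6640

h = 0.2, n = 6.
(h/3)·[y₀ + 4y₁ + 2y₂ + 4y₃ + 2y₄ + 4y₅ + y₆] = 0.066667·(-39.960) = -2.6640.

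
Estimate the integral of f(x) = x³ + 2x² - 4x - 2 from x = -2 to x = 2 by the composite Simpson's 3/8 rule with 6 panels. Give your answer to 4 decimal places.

2.6667

h = (2 − (-2))/6 = 0.666667.
Nodes x₀,…,x₆ = -2, -1.333333, -0.666667, 0, 0.666667, 1.333333, 2.
f(x) = x³ + 2x² - 4x - 2: f₀=6, f₁=4.518519, f₂=1.259259, f₃=-2, f₄=-3.481481, f₅=-1.407407, f₆=6.
(3h/8)·[f₀ + 3f₁ + 3f₂ + 2f₃ + 3f₄ + 3f₅ + f₆] = 0.25·(10.666667) = 2.6667.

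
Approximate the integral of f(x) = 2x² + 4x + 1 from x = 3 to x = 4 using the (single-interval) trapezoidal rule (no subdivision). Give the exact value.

T = (b−a)/2 · [f(3) + f(4)] = 0.5·[31 + 49] = 40.

40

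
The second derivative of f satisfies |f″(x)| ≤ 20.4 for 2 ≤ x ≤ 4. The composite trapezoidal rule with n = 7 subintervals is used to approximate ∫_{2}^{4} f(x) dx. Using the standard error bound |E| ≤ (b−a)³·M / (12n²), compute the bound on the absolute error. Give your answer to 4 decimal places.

0.2776

|E| ≤ (2)³·20.4 / (12·7²) = 163.2/588 = 0.2776.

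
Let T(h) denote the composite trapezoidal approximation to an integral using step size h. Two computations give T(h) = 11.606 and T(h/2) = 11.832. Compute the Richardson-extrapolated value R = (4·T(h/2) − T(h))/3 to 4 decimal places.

11.9073

R = (4·T(h/2) − T(h)) / 3 = (4·11.832 − 11.606)/3 = (35.722)/3 = 11.9073.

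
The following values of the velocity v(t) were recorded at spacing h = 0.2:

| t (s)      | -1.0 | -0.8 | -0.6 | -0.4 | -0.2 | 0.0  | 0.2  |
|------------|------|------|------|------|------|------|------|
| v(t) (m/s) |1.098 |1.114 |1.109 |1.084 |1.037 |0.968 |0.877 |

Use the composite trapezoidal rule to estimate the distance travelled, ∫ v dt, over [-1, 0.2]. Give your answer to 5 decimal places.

h = 0.2, n = 6.
(h/2)·[y₀ + 2y₁ + 2y₂ + 2y₃ + 2y₄ + 2y₅ + y₆] = 0.1·(12.599) = 1.25990.

1.25990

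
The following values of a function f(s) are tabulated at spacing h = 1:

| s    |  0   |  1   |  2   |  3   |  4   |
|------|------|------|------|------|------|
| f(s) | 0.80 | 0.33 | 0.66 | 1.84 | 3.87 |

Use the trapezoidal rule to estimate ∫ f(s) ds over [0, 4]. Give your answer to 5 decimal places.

h = 1, n = 4.
(h/2)·[y₀ + 2y₁ + 2y₂ + 2y₃ + y₄] = 0.5·(10.33) = 5.16500.

5.16500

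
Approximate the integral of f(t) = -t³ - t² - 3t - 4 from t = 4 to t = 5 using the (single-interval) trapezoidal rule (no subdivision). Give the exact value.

T = (b−a)/2 · [f(4) + f(5)] = 0.5·[(-96) + (-169)] = -132.5.

-132.5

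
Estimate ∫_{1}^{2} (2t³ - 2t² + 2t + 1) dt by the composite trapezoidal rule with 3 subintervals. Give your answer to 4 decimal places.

h = (2 − 1)/3 = 0.333333.
Nodes t₀,…,t₃ = 1, 1.333333, 1.666667, 2.
f(t) = 2t³ - 2t² + 2t + 1: f₀=3, f₁=4.851852, f₂=8.037037, f₃=13.
(h/2)·[f₀ + 2f₁ + 2f₂ + f₃] = 0.166667·(41.777778) = 6.9630.

6.9630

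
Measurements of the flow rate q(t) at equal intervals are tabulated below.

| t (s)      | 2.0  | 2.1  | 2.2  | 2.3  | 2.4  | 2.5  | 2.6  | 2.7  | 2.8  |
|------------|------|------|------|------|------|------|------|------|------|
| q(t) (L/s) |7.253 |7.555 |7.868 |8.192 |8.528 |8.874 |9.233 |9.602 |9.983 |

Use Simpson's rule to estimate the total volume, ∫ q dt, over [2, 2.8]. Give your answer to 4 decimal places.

6.8462

h = 0.1, n = 8.
(h/3)·[y₀ + 4y₁ + 2y₂ + 4y₃ + 2y₄ + 4y₅ + 2y₆ + 4y₇ + y₈] = 0.033333·(205.386) = 6.8462.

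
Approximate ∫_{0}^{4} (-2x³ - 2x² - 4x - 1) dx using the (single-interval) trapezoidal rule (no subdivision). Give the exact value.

-356

T = (b−a)/2 · [f(0) + f(4)] = 2·[(-1) + (-177)] = -356.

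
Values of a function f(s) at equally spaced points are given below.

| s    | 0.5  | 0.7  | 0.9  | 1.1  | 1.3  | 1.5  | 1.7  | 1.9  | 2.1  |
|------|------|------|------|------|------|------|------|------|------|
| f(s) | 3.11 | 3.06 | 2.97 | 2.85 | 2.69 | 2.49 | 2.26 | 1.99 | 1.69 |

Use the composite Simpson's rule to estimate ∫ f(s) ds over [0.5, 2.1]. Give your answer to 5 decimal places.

4.14667

h = 0.2, n = 8.
(h/3)·[y₀ + 4y₁ + 2y₂ + 4y₃ + 2y₄ + 4y₅ + 2y₆ + 4y₇ + y₈] = 0.066667·(62.20) = 4.14667.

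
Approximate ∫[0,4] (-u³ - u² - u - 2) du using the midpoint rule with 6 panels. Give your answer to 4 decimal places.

h = (4 − 0)/6 = 0.666667.
Midpoints m₁,…,m₆ = 0.333333, 1, 1.666667, 2.333333, 3, 3.666667.
f(m₁)=-2.481481, f(m₂)=-5, f(m₃)=-11.074074, f(m₄)=-22.481481, f(m₅)=-41, f(m₆)=-68.407407.
h·[f(m₁) + f(m₂) + f(m₃) + f(m₄) + f(m₅) + f(m₆)] = 0.666667·(-150.444444) = -100.2963.

-100.2963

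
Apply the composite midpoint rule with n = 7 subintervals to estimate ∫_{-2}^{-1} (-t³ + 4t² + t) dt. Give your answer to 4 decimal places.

h = (-1 − (-2))/7 = 0.142857.
Midpoints m₁,…,m₇ = -1.928571, -1.785714, -1.642857, -1.5, -1.357143, -1.214286, -1.071429.
f(m₁)=20.122085, f(m₂)=16.663630, f(m₃)=13.587099, f(m₄)=10.875, f(m₅)=8.509840, f(m₆)=6.474125, f(m₇)=4.750364.
h·[f(m₁) + f(m₂) + f(m₃) + f(m₄) + f(m₅) + f(m₆) + f(m₇)] = 0.142857·(80.982143) = 11.5689.

11.5689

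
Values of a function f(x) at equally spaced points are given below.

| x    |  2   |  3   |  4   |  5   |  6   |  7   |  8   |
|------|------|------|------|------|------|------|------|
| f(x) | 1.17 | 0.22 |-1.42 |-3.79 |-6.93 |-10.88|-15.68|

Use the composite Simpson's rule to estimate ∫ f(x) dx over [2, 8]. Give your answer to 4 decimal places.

-29.6700

h = 1, n = 6.
(h/3)·[y₀ + 4y₁ + 2y₂ + 4y₃ + 2y₄ + 4y₅ + y₆] = 0.333333·(-89.01) = -29.6700.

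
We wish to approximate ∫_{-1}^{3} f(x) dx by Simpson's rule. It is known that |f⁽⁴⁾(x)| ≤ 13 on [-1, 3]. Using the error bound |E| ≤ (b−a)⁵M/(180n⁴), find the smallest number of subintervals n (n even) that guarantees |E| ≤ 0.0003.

24

Need 13312/(180n⁴) ≤ 0.0003.
n⁴ ≥ 13312/(180·0.0003) = 246519 ⇒ n ≥ 22.2824, so the smallest even n is 24. (n must be even for Simpson's rule.)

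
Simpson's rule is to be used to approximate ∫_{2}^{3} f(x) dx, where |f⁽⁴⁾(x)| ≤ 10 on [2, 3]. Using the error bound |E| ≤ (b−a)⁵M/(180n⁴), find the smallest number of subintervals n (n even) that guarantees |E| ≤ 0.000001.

16

Need 10/(180n⁴) ≤ 0.000001.
n⁴ ≥ 10/(180·0.000001) = 55555.6 ⇒ n ≥ 15.3526, so the smallest even n is 16. (n must be even for Simpson's rule.)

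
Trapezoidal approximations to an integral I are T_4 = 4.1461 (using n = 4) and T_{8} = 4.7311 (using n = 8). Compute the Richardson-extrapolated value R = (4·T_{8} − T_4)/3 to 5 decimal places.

4.92610

R = (4·T_{8} − T_4) / 3 = (4·4.7311 − 4.1461)/3 = (14.7783)/3 = 4.92610.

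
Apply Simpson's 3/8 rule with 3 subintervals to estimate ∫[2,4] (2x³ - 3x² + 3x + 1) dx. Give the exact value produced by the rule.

h = (4 − 2)/3 = 0.666667.
Nodes x₀,…,x₃ = 2, 2.666667, 3.333333, 4.
f(x) = 2x³ - 3x² + 3x + 1: f₀=11, f₁=25.592593, f₂=51.740741, f₃=93.
(3h/8)·[f₀ + 3f₁ + 3f₂ + f₃] = 0.25·(336) = 84.

84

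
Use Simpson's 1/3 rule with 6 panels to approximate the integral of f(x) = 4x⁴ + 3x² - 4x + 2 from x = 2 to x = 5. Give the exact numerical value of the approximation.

2555.5

h = (5 − 2)/6 = 0.5.
Nodes x₀,…,x₆ = 2, 2.5, 3, 3.5, 4, 4.5, 5.
f(x) = 4x⁴ + 3x² - 4x + 2: f₀=70, f₁=167, f₂=341, f₃=625, f₄=1058, f₅=1685, f₆=2557.
(h/3)·[f₀ + 4f₁ + 2f₂ + 4f₃ + 2f₄ + 4f₅ + f₆] = 0.166667·(15333) = 2555.5.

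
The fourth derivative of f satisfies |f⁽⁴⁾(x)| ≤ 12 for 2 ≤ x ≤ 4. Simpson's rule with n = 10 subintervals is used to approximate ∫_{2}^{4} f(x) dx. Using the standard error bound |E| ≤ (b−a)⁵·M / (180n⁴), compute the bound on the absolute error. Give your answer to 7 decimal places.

0.0002133

|E| ≤ (2)⁵·12 / (180·10⁴) = 384/1800000 = 0.0002133.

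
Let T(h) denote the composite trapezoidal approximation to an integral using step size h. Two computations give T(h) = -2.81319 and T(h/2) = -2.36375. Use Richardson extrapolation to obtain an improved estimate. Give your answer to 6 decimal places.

-2.213937

R = (4·T(h/2) − T(h)) / 3 = (4·(-2.36375) − (-2.81319))/3 = (-6.64181)/3 = -2.213937.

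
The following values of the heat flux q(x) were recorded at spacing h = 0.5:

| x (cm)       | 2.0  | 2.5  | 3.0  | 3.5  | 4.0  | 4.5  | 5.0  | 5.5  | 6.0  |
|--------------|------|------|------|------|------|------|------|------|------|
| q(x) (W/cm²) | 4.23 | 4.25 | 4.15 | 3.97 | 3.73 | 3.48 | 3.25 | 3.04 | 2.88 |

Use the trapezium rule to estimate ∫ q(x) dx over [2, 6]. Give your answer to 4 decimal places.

14.7125

h = 0.5, n = 8.
(h/2)·[y₀ + 2y₁ + 2y₂ + 2y₃ + 2y₄ + 2y₅ + 2y₆ + 2y₇ + y₈] = 0.25·(58.85) = 14.7125.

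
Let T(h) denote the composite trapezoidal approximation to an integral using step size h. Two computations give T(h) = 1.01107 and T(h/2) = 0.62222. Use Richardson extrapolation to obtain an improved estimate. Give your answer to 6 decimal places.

R = (4·T(h/2) − T(h)) / 3 = (4·0.62222 − 1.01107)/3 = (1.47781)/3 = 0.492603.

0.492603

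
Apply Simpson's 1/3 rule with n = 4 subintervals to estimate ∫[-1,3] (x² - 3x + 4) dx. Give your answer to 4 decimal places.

h = (3 − (-1))/4 = 1.
Nodes x₀,…,x₄ = -1, 0, 1, 2, 3.
f(x) = x² - 3x + 4: f₀=8, f₁=4, f₂=2, f₃=2, f₄=4.
(h/3)·[f₀ + 4f₁ + 2f₂ + 4f₃ + f₄] = 0.333333·(40) = 13.3333.

13.3333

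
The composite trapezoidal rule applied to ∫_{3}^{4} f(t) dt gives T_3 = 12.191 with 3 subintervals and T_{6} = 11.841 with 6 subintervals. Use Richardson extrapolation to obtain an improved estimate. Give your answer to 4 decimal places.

R = (4·T_{6} − T_3) / 3 = (4·11.841 − 12.191)/3 = (35.173)/3 = 11.7243.

11.7243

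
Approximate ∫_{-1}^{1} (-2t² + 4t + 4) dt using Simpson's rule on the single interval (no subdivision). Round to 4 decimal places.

S = (b−a)/6 · [f(-1) + 4f(0) + f(1)] = 0.333333·[(-2) + 4·4 + 6] = 6.6667.

6.6667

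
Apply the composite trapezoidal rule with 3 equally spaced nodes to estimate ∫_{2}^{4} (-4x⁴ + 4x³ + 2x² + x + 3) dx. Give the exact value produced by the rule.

h = (4 − 2)/2 = 1.
Nodes x₀,…,x₂ = 2, 3, 4.
f(x) = -4x⁴ + 4x³ + 2x² + x + 3: f₀=-19, f₁=-192, f₂=-729.
(h/2)·[f₀ + 2f₁ + f₂] = 0.5·(-1132) = -566.

-566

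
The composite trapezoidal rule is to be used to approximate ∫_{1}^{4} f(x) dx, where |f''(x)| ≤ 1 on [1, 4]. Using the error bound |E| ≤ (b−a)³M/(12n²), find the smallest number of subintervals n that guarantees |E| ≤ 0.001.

48

Need 27/(12n²) ≤ 0.001.
n² ≥ 27/(12·0.001) = 2250 ⇒ n ≥ 47.4342, so the smallest n is 48.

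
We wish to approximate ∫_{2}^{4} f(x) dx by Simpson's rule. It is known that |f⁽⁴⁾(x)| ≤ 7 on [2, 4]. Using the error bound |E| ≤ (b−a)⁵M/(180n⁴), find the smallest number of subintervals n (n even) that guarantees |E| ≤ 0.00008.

12

Need 224/(180n⁴) ≤ 0.00008.
n⁴ ≥ 224/(180·0.00008) = 15555.6 ⇒ n ≥ 11.1679, so the smallest even n is 12. (n must be even for Simpson's rule.)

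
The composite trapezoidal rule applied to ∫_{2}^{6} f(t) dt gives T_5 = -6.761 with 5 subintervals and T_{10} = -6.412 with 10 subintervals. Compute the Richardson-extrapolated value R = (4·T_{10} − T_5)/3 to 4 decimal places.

-6.2957

R = (4·T_{10} − T_5) / 3 = (4·(-6.412) − (-6.761))/3 = (-18.887)/3 = -6.2957.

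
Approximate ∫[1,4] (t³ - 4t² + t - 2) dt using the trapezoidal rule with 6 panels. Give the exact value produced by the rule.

-18.3125

h = (4 − 1)/6 = 0.5.
Nodes t₀,…,t₆ = 1, 1.5, 2, 2.5, 3, 3.5, 4.
f(t) = t³ - 4t² + t - 2: f₀=-4, f₁=-6.125, f₂=-8, f₃=-8.875, f₄=-8, f₅=-4.625, f₆=2.
(h/2)·[f₀ + 2f₁ + 2f₂ + 2f₃ + 2f₄ + 2f₅ + f₆] = 0.25·(-73.25) = -18.3125.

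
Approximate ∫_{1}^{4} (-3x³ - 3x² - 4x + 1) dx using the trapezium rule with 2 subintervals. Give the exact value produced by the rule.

h = (4 − 1)/2 = 1.5.
Nodes x₀,…,x₂ = 1, 2.5, 4.
f(x) = -3x³ - 3x² - 4x + 1: f₀=-9, f₁=-74.625, f₂=-255.
(h/2)·[f₀ + 2f₁ + f₂] = 0.75·(-413.25) = -309.9375.

-309.9375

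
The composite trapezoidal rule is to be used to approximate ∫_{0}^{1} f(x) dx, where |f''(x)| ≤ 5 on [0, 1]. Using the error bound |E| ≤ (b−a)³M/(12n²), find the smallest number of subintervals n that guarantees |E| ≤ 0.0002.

Need 5/(12n²) ≤ 0.0002.
n² ≥ 5/(12·0.0002) = 2083.33 ⇒ n ≥ 45.6435, so the smallest n is 46.

46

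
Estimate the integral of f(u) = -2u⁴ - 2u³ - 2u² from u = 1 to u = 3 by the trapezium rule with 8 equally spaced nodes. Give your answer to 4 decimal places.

h = (3 − 1)/7 = 0.285714.
Nodes u₀,…,u₇ = 1, 1.285714, 1.571429, 1.857143, 2.142857, 2.428571, 2.714286, 3.
f(u) = -2u⁴ - 2u³ - 2u²: f₀=-6, f₁=-13.022074, f₂=-24.895460, f₃=-43.499375, f₄=-71.032903, f₅=-110.014994, f₆=-163.284465, f₇=-234.
(h/2)·[f₀ + 2f₁ + 2f₂ + 2f₃ + 2f₄ + 2f₅ + 2f₆ + f₇] = 0.142857·(-1091.498542) = -155.9284.

-155.9284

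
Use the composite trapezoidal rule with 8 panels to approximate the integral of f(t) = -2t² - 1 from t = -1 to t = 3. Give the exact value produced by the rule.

h = (3 − (-1))/8 = 0.5.
Nodes t₀,…,t₈ = -1, -0.5, 0, 0.5, 1, 1.5, 2, 2.5, 3.
f(t) = -2t² - 1: f₀=-3, f₁=-1.5, f₂=-1, f₃=-1.5, f₄=-3, f₅=-5.5, f₆=-9, f₇=-13.5, f₈=-19.
(h/2)·[f₀ + 2f₁ + 2f₂ + 2f₃ + 2f₄ + 2f₅ + 2f₆ + 2f₇ + f₈] = 0.25·(-92) = -23.

-23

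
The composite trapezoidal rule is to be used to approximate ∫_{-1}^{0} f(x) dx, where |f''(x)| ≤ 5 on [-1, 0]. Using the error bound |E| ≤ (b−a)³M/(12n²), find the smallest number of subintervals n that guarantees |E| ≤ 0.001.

Need 5/(12n²) ≤ 0.001.
n² ≥ 5/(12·0.001) = 416.667 ⇒ n ≥ 20.4124, so the smallest n is 21.

21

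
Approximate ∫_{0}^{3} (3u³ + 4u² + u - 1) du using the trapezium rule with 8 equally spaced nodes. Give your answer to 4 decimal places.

h = (3 − 0)/7 = 0.428571.
Nodes u₀,…,u₇ = 0, 0.428571, 0.857143, 1.285714, 1.714286, 2.142857, 2.571429, 3.
f(u) = 3u³ + 4u² + u - 1: f₀=-1, f₁=0.399417, f₂=4.685131, f₃=13.274052, f₄=27.583090, f₅=49.029155, f₆=79.029155, f₇=119.
(h/2)·[f₀ + 2f₁ + 2f₂ + 2f₃ + 2f₄ + 2f₅ + 2f₆ + f₇] = 0.214286·(466) = 99.8571.

99.8571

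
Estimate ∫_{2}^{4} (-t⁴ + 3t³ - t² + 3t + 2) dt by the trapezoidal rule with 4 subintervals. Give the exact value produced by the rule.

h = (4 − 2)/4 = 0.5.
Nodes t₀,…,t₄ = 2, 2.5, 3, 3.5, 4.
f(t) = -t⁴ + 3t³ - t² + 3t + 2: f₀=12, f₁=11.0625, f₂=2, f₃=-21.1875, f₄=-66.
(h/2)·[f₀ + 2f₁ + 2f₂ + 2f₃ + f₄] = 0.25·(-70.25) = -17.5625.

-17.5625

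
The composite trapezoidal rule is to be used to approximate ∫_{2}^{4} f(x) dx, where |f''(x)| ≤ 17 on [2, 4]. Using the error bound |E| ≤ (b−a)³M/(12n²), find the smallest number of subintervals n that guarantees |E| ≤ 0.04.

17

Need 136/(12n²) ≤ 0.04.
n² ≥ 136/(12·0.04) = 283.333 ⇒ n ≥ 16.8325, so the smallest n is 17.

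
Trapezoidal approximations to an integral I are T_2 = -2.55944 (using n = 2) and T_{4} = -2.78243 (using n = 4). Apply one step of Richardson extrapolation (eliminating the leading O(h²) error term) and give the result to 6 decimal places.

R = (4·T_{4} − T_2) / 3 = (4·(-2.78243) − (-2.55944))/3 = (-8.57028)/3 = -2.856760.

-2.856760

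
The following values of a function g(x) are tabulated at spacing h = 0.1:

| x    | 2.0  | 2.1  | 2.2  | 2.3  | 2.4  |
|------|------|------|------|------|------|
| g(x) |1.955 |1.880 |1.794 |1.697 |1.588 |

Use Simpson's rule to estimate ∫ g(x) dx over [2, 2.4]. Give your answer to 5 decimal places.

h = 0.1, n = 4.
(h/3)·[y₀ + 4y₁ + 2y₂ + 4y₃ + y₄] = 0.033333·(21.439) = 0.71463.

0.71463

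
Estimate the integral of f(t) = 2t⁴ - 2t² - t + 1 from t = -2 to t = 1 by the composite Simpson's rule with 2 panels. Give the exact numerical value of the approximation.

15.75

h = (1 − (-2))/2 = 1.5.
Nodes t₀,…,t₂ = -2, -0.5, 1.
f(t) = 2t⁴ - 2t² - t + 1: f₀=27, f₁=1.125, f₂=0.
(h/3)·[f₀ + 4f₁ + f₂] = 0.5·(31.5) = 15.75.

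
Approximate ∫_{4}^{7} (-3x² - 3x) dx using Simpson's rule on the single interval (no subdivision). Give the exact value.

-328.5

S = (b−a)/6 · [f(4) + 4f(5.5) + f(7)] = 0.5·[(-60) + 4·(-107.25) + (-168)] = -328.5.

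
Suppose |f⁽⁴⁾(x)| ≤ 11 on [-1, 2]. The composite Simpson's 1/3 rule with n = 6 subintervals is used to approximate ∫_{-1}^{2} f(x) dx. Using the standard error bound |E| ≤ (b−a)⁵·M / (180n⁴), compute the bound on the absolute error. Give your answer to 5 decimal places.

0.01146

|E| ≤ (3)⁵·11 / (180·6⁴) = 2673/233280 = 0.01146.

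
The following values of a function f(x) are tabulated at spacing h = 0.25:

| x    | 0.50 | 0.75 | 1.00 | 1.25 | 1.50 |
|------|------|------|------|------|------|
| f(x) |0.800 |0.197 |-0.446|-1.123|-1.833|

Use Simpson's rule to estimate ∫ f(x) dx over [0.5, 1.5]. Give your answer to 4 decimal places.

h = 0.25, n = 4.
(h/3)·[y₀ + 4y₁ + 2y₂ + 4y₃ + y₄] = 0.083333·(-5.629) = -0.4691.

-0.4691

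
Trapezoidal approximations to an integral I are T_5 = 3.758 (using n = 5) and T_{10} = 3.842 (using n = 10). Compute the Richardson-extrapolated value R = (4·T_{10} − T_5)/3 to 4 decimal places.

3.8700

R = (4·T_{10} − T_5) / 3 = (4·3.842 − 3.758)/3 = (11.610)/3 = 3.8700.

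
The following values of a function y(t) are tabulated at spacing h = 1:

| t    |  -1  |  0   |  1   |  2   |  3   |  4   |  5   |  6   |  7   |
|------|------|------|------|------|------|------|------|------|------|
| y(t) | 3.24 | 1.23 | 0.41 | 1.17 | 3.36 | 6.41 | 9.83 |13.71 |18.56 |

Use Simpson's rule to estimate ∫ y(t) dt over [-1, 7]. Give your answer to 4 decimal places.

h = 1, n = 8.
(h/3)·[y₀ + 4y₁ + 2y₂ + 4y₃ + 2y₄ + 4y₅ + 2y₆ + 4y₇ + y₈] = 0.333333·(139.08) = 46.3600.

46.3600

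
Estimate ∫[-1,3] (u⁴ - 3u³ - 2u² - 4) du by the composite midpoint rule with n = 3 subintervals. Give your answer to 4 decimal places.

h = (3 − (-1))/3 = 1.333333.
Midpoints m₁,…,m₃ = -0.333333, 1, 2.333333.
f(m₁)=-4.098765, f(m₂)=-8, f(m₃)=-23.358025.
h·[f(m₁) + f(m₂) + f(m₃)] = 1.333333·(-35.456790) = -47.2757.

-47.2757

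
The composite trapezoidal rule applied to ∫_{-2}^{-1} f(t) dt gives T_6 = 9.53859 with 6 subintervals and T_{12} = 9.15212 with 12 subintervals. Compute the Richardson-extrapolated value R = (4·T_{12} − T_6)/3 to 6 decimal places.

9.023297

R = (4·T_{12} − T_6) / 3 = (4·9.15212 − 9.53859)/3 = (27.06989)/3 = 9.023297.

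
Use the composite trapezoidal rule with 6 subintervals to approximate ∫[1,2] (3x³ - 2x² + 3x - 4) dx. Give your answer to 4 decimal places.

7.1366

h = (2 − 1)/6 = 0.166667.
Nodes x₀,…,x₆ = 1, 1.166667, 1.333333, 1.5, 1.666667, 1.833333, 2.
f(x) = 3x³ - 2x² + 3x - 4: f₀=0, f₁=1.541667, f₂=3.555556, f₃=6.125, f₄=9.333333, f₅=13.263889, f₆=18.
(h/2)·[f₀ + 2f₁ + 2f₂ + 2f₃ + 2f₄ + 2f₅ + f₆] = 0.083333·(85.638889) = 7.1366.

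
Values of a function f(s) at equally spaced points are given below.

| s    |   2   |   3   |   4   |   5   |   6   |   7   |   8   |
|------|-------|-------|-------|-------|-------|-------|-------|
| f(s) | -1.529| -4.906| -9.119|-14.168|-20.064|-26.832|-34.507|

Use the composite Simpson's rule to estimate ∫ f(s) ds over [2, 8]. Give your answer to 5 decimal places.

-92.67533

h = 1, n = 6.
(h/3)·[y₀ + 4y₁ + 2y₂ + 4y₃ + 2y₄ + 4y₅ + y₆] = 0.333333·(-278.026) = -92.67533.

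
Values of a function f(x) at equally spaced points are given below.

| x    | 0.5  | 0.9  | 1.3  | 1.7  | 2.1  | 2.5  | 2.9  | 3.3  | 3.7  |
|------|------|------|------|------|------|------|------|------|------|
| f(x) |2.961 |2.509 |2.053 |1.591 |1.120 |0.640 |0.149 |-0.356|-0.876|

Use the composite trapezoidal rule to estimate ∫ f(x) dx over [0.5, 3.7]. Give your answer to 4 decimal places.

3.4994

h = 0.4, n = 8.
(h/2)·[y₀ + 2y₁ + 2y₂ + 2y₃ + 2y₄ + 2y₅ + 2y₆ + 2y₇ + y₈] = 0.2·(17.497) = 3.4994.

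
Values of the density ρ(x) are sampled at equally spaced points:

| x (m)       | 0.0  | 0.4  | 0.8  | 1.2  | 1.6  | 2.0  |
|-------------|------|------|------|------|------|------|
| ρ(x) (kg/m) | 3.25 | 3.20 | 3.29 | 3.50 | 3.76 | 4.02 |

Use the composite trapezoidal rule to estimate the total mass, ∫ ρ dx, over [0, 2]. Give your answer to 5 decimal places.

6.95400

h = 0.4, n = 5.
(h/2)·[y₀ + 2y₁ + 2y₂ + 2y₃ + 2y₄ + y₅] = 0.2·(34.77) = 6.95400.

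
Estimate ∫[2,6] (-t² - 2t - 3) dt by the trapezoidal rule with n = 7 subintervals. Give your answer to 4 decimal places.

-113.5510

h = (6 − 2)/7 = 0.571429.
Nodes t₀,…,t₇ = 2, 2.571429, 3.142857, 3.714286, 4.285714, 4.857143, 5.428571, 6.
f(t) = -t² - 2t - 3: f₀=-11, f₁=-14.755102, f₂=-19.163265, f₃=-24.224490, f₄=-29.938776, f₅=-36.306122, f₆=-43.326531, f₇=-51.
(h/2)·[f₀ + 2f₁ + 2f₂ + 2f₃ + 2f₄ + 2f₅ + 2f₆ + f₇] = 0.285714·(-397.428571) = -113.5510.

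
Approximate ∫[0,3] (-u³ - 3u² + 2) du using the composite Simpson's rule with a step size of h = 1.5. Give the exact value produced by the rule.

-41.25

h = (3 − 0)/2 = 1.5.
Nodes u₀,…,u₂ = 0, 1.5, 3.
f(u) = -u³ - 3u² + 2: f₀=2, f₁=-8.125, f₂=-52.
(h/3)·[f₀ + 4f₁ + f₂] = 0.5·(-82.5) = -41.25.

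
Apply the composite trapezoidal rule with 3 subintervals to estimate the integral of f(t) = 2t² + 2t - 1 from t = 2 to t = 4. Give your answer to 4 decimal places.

47.6296

h = (4 − 2)/3 = 0.666667.
Nodes t₀,…,t₃ = 2, 2.666667, 3.333333, 4.
f(t) = 2t² + 2t - 1: f₀=11, f₁=18.555556, f₂=27.888889, f₃=39.
(h/2)·[f₀ + 2f₁ + 2f₂ + f₃] = 0.333333·(142.888889) = 47.6296.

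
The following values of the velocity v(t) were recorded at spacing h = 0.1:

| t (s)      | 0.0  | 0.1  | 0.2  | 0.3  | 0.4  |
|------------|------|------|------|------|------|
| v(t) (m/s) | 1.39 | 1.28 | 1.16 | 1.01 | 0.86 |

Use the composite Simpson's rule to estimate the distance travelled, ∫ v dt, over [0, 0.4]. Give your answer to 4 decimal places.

0.4577

h = 0.1, n = 4.
(h/3)·[y₀ + 4y₁ + 2y₂ + 4y₃ + y₄] = 0.033333·(13.73) = 0.4577.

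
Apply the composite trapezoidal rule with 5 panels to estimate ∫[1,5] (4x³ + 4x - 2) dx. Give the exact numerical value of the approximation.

679.36

h = (5 − 1)/5 = 0.8.
Nodes x₀,…,x₅ = 1, 1.8, 2.6, 3.4, 4.2, 5.
f(x) = 4x³ + 4x - 2: f₀=6, f₁=28.528, f₂=78.704, f₃=168.816, f₄=311.152, f₅=518.
(h/2)·[f₀ + 2f₁ + 2f₂ + 2f₃ + 2f₄ + f₅] = 0.4·(1698.4) = 679.36.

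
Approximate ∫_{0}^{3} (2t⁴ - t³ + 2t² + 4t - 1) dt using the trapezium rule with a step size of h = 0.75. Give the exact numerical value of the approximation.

h = (3 − 0)/4 = 0.75.
Nodes t₀,…,t₄ = 0, 0.75, 1.5, 2.25, 3.
f(t) = 2t⁴ - t³ + 2t² + 4t - 1: f₀=-1, f₁=3.3359375, f₂=16.25, f₃=57.9921875, f₄=164.
(h/2)·[f₀ + 2f₁ + 2f₂ + 2f₃ + f₄] = 0.375·(318.15625) = 119.30859375.

119.30859375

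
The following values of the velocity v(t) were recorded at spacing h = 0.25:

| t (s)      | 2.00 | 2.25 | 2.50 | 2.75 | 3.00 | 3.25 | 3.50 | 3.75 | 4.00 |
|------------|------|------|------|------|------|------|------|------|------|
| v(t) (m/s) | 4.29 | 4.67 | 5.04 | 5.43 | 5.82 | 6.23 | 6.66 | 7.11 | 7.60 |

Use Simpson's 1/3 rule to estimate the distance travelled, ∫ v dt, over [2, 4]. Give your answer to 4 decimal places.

h = 0.25, n = 8.
(h/3)·[y₀ + 4y₁ + 2y₂ + 4y₃ + 2y₄ + 4y₅ + 2y₆ + 4y₇ + y₈] = 0.083333·(140.69) = 11.7242.

11.7242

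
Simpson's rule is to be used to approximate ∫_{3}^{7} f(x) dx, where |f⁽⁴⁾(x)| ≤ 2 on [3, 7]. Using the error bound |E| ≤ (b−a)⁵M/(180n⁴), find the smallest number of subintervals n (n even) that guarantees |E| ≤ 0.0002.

Need 2048/(180n⁴) ≤ 0.0002.
n⁴ ≥ 2048/(180·0.0002) = 56888.9 ⇒ n ≥ 15.4439, so the smallest even n is 16. (n must be even for Simpson's rule.)

16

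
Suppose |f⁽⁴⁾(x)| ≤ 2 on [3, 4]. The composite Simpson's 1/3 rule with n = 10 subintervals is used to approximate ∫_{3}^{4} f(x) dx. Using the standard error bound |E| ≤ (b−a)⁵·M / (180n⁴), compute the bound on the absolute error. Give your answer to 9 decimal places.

0.000001111

|E| ≤ (1)⁵·2 / (180·10⁴) = 2/1800000 = 0.000001111.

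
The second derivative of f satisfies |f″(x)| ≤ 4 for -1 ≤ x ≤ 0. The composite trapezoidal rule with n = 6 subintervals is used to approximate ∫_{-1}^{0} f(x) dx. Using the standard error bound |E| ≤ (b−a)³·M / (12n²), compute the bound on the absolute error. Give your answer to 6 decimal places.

|E| ≤ (1)³·4 / (12·6²) = 4/432 = 0.009259.

0.009259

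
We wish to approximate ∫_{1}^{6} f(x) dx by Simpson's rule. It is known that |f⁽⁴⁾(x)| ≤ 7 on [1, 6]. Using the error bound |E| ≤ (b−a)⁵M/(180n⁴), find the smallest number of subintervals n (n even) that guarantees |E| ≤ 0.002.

16

Need 21875/(180n⁴) ≤ 0.002.
n⁴ ≥ 21875/(180·0.002) = 60763.9 ⇒ n ≥ 15.7004, so the smallest even n is 16. (n must be even for Simpson's rule.)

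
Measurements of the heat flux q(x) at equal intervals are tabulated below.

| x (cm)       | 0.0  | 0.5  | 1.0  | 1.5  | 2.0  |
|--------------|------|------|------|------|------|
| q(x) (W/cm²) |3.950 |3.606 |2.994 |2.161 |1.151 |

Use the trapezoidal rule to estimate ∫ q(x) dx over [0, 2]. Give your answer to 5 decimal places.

h = 0.5, n = 4.
(h/2)·[y₀ + 2y₁ + 2y₂ + 2y₃ + y₄] = 0.25·(22.623) = 5.65575.

5.65575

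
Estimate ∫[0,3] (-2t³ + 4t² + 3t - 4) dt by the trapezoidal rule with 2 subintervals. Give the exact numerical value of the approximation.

-8.625

h = (3 − 0)/2 = 1.5.
Nodes t₀,…,t₂ = 0, 1.5, 3.
f(t) = -2t³ + 4t² + 3t - 4: f₀=-4, f₁=2.75, f₂=-13.
(h/2)·[f₀ + 2f₁ + f₂] = 0.75·(-11.5) = -8.625.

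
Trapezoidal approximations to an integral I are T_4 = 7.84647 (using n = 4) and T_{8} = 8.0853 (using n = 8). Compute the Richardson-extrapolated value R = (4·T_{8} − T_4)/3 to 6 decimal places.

8.164910

R = (4·T_{8} − T_4) / 3 = (4·8.0853 − 7.84647)/3 = (24.49473)/3 = 8.164910.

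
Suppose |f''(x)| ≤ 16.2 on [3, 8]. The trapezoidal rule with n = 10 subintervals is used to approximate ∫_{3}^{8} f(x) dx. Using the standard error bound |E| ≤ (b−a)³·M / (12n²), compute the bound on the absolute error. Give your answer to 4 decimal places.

|E| ≤ (5)³·16.2 / (12·10²) = 2025/1200 = 1.6875.

1.6875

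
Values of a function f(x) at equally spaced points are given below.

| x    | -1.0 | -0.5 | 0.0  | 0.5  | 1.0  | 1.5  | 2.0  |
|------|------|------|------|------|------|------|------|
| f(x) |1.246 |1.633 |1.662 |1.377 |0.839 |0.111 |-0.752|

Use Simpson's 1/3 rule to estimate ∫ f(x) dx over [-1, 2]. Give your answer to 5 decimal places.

h = 0.5, n = 6.
(h/3)·[y₀ + 4y₁ + 2y₂ + 4y₃ + 2y₄ + 4y₅ + y₆] = 0.166667·(17.980) = 2.99667.

2.99667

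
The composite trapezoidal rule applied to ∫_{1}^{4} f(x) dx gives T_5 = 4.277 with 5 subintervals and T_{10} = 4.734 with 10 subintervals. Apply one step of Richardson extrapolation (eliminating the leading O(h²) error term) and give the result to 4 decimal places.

4.8863

R = (4·T_{10} − T_5) / 3 = (4·4.734 − 4.277)/3 = (14.659)/3 = 4.8863.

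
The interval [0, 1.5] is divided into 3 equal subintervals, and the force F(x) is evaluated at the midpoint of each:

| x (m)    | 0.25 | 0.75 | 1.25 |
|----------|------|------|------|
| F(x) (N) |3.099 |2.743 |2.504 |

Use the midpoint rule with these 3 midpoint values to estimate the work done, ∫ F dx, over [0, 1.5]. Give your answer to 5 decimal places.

4.17300

h = 0.5, n = 3.
h·[y(m₁) + y(m₂) + y(m₃)] = 0.5·(8.346) = 4.17300.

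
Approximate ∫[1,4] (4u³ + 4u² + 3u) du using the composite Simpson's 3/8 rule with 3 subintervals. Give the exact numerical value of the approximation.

h = (4 − 1)/3 = 1.
Nodes u₀,…,u₃ = 1, 2, 3, 4.
f(u) = 4u³ + 4u² + 3u: f₀=11, f₁=54, f₂=153, f₃=332.
(3h/8)·[f₀ + 3f₁ + 3f₂ + f₃] = 0.375·(964) = 361.5.

361.5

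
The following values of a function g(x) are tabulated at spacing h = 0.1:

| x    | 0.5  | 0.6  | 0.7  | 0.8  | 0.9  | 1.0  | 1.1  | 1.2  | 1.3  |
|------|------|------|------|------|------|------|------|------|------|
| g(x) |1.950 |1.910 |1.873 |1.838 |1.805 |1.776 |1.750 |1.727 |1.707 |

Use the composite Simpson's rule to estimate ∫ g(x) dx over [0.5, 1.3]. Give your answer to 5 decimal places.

h = 0.1, n = 8.
(h/3)·[y₀ + 4y₁ + 2y₂ + 4y₃ + 2y₄ + 4y₅ + 2y₆ + 4y₇ + y₈] = 0.033333·(43.517) = 1.45057.

1.45057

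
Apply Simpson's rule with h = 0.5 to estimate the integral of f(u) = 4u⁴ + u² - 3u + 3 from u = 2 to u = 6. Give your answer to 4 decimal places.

6228.6667

h = (6 − 2)/8 = 0.5.
Nodes u₀,…,u₈ = 2, 2.5, 3, 3.5, 4, 4.5, 5, 5.5, 6.
f(u) = 4u⁴ + u² - 3u + 3: f₀=65, f₁=158, f₂=327, f₃=605, f₄=1031, f₅=1650, f₆=2513, f₇=3677, f₈=5205.
(h/3)·[f₀ + 4f₁ + 2f₂ + 4f₃ + 2f₄ + 4f₅ + 2f₆ + 4f₇ + f₈] = 0.166667·(37372) = 6228.6667.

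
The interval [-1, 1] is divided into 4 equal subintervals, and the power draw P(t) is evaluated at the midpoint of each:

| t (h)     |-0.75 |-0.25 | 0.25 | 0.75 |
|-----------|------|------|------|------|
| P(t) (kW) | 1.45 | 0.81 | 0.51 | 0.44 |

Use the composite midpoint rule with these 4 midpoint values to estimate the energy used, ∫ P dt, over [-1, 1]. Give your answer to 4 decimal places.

1.6050

h = 0.5, n = 4.
h·[y(m₁) + y(m₂) + y(m₃) + y(m₄)] = 0.5·(3.21) = 1.6050.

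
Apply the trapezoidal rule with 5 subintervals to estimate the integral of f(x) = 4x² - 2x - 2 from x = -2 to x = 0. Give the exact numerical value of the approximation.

10.88

h = (0 − (-2))/5 = 0.4.
Nodes x₀,…,x₅ = -2, -1.6, -1.2, -0.8, -0.4, 0.
f(x) = 4x² - 2x - 2: f₀=18, f₁=11.44, f₂=6.16, f₃=2.16, f₄=-0.56, f₅=-2.
(h/2)·[f₀ + 2f₁ + 2f₂ + 2f₃ + 2f₄ + f₅] = 0.2·(54.4) = 10.88.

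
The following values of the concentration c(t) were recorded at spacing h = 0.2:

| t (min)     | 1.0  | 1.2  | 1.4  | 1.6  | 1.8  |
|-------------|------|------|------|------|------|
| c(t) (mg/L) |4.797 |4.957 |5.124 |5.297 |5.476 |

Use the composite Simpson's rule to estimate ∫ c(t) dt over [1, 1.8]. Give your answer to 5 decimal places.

h = 0.2, n = 4.
(h/3)·[y₀ + 4y₁ + 2y₂ + 4y₃ + y₄] = 0.066667·(61.537) = 4.10247.

4.10247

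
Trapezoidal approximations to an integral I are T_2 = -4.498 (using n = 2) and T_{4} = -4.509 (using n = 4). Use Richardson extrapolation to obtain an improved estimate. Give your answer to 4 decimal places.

-4.5127

R = (4·T_{4} − T_2) / 3 = (4·(-4.509) − (-4.498))/3 = (-13.538)/3 = -4.5127.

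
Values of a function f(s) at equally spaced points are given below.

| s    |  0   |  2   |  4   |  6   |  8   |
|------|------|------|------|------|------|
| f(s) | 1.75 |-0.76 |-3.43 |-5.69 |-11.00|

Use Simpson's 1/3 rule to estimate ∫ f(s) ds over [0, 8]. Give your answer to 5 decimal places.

h = 2, n = 4.
(h/3)·[y₀ + 4y₁ + 2y₂ + 4y₃ + y₄] = 0.666667·(-41.91) = -27.94000.

-27.94000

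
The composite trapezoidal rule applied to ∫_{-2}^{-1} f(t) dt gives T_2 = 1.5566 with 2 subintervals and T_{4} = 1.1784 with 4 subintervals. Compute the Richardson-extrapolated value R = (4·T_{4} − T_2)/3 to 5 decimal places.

1.05233

R = (4·T_{4} − T_2) / 3 = (4·1.1784 − 1.5566)/3 = (3.1570)/3 = 1.05233.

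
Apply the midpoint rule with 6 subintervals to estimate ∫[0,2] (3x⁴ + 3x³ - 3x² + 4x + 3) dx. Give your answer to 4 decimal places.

h = (2 − 0)/6 = 0.333333.
Midpoints m₁,…,m₆ = 0.166667, 0.5, 0.833333, 1.166667, 1.5, 1.833333.
f(m₁)=3.599537, f(m₂)=4.8125, f(m₃)=7.432870, f(m₄)=13.905093, f(m₅)=27.5625, f(m₆)=52.627315.
h·[f(m₁) + f(m₂) + f(m₃) + f(m₄) + f(m₅) + f(m₆)] = 0.333333·(109.939815) = 36.6466.

36.6466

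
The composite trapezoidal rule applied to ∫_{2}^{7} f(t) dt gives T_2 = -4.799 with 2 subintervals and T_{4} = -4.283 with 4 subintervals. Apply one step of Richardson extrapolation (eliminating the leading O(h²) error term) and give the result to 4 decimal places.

-4.1110

R = (4·T_{4} − T_2) / 3 = (4·(-4.283) − (-4.799))/3 = (-12.333)/3 = -4.1110.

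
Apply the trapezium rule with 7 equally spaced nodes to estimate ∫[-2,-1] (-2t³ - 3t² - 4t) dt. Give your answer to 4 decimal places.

6.5278

h = (-1 − (-2))/6 = 0.166667.
Nodes t₀,…,t₆ = -2, -1.833333, -1.666667, -1.5, -1.333333, -1.166667, -1.
f(t) = -2t³ - 3t² - 4t: f₀=12, f₁=9.574074, f₂=7.592593, f₃=6, f₄=4.740741, f₅=3.759259, f₆=3.
(h/2)·[f₀ + 2f₁ + 2f₂ + 2f₃ + 2f₄ + 2f₅ + f₆] = 0.083333·(78.333333) = 6.5278.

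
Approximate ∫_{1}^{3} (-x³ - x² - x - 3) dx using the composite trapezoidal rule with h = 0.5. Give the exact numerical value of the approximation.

-39.25

h = (3 − 1)/4 = 0.5.
Nodes x₀,…,x₄ = 1, 1.5, 2, 2.5, 3.
f(x) = -x³ - x² - x - 3: f₀=-6, f₁=-10.125, f₂=-17, f₃=-27.375, f₄=-42.
(h/2)·[f₀ + 2f₁ + 2f₂ + 2f₃ + f₄] = 0.25·(-157) = -39.25.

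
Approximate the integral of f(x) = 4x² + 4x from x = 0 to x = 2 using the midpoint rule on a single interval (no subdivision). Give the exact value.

M = (b−a)·f(1) = 2·(8) = 16.

16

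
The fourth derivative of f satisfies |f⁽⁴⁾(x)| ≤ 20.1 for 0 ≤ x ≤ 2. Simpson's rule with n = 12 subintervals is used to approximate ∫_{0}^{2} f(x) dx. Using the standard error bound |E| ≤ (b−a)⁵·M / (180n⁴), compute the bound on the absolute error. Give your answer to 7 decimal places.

|E| ≤ (2)⁵·20.1 / (180·12⁴) = 643.2/3732480 = 0.0001723.

0.0001723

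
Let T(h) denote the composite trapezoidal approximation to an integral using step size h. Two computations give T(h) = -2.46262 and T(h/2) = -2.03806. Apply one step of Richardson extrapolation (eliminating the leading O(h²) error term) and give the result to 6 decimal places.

-1.896540

R = (4·T(h/2) − T(h)) / 3 = (4·(-2.03806) − (-2.46262))/3 = (-5.68962)/3 = -1.896540.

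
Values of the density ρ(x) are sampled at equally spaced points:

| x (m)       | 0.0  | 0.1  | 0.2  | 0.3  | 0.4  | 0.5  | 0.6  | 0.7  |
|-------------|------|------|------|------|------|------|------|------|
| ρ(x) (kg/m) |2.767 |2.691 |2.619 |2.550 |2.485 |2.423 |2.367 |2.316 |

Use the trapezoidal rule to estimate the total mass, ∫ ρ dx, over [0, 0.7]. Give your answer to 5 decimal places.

1.76765

h = 0.1, n = 7.
(h/2)·[y₀ + 2y₁ + 2y₂ + 2y₃ + 2y₄ + 2y₅ + 2y₆ + y₇] = 0.05·(35.353) = 1.76765.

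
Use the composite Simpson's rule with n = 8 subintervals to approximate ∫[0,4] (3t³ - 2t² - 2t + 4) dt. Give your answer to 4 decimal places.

h = (4 − 0)/8 = 0.5.
Nodes t₀,…,t₈ = 0, 0.5, 1, 1.5, 2, 2.5, 3, 3.5, 4.
f(t) = 3t³ - 2t² - 2t + 4: f₀=4, f₁=2.875, f₂=3, f₃=6.625, f₄=16, f₅=33.375, f₆=61, f₇=101.125, f₈=156.
(h/3)·[f₀ + 4f₁ + 2f₂ + 4f₃ + 2f₄ + 4f₅ + 2f₆ + 4f₇ + f₈] = 0.166667·(896) = 149.3333.

149.3333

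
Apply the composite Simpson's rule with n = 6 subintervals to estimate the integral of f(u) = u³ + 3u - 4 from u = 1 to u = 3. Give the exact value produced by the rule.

h = (3 − 1)/6 = 0.333333.
Nodes u₀,…,u₆ = 1, 1.333333, 1.666667, 2, 2.333333, 2.666667, 3.
f(u) = u³ + 3u - 4: f₀=0, f₁=2.370370, f₂=5.629630, f₃=10, f₄=15.703704, f₅=22.962963, f₆=32.
(h/3)·[f₀ + 4f₁ + 2f₂ + 4f₃ + 2f₄ + 4f₅ + f₆] = 0.111111·(216) = 24.

24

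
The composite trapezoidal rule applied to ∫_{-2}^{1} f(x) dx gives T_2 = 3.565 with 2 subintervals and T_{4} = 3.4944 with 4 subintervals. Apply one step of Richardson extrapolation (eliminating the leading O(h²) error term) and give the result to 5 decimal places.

R = (4·T_{4} − T_2) / 3 = (4·3.4944 − 3.565)/3 = (10.4126)/3 = 3.47087.

3.47087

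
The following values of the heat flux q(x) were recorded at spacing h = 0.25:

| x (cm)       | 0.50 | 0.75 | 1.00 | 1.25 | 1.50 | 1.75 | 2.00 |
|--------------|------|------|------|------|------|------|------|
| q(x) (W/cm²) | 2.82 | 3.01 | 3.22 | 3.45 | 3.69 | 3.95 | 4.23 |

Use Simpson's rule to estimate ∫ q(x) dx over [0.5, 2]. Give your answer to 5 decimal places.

h = 0.25, n = 6.
(h/3)·[y₀ + 4y₁ + 2y₂ + 4y₃ + 2y₄ + 4y₅ + y₆] = 0.083333·(62.51) = 5.20917.

5.20917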